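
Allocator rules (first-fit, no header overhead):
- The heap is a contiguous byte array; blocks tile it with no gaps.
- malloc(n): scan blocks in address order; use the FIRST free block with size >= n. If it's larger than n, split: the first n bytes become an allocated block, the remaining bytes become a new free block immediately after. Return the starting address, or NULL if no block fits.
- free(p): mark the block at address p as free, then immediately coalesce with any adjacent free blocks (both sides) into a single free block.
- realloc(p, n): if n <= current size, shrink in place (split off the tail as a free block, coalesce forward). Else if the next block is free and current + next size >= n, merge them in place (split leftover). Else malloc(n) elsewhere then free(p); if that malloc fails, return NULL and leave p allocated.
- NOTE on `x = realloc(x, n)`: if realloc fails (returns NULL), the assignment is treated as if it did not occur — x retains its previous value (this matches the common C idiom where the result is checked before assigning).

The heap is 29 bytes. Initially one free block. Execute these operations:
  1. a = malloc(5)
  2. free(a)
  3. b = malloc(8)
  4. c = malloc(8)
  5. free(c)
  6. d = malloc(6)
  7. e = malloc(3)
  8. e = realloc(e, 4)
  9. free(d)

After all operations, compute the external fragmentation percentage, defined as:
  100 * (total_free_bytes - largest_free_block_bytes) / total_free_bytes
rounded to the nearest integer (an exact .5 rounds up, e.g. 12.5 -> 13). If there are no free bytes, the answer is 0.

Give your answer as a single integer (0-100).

Answer: 35

Derivation:
Op 1: a = malloc(5) -> a = 0; heap: [0-4 ALLOC][5-28 FREE]
Op 2: free(a) -> (freed a); heap: [0-28 FREE]
Op 3: b = malloc(8) -> b = 0; heap: [0-7 ALLOC][8-28 FREE]
Op 4: c = malloc(8) -> c = 8; heap: [0-7 ALLOC][8-15 ALLOC][16-28 FREE]
Op 5: free(c) -> (freed c); heap: [0-7 ALLOC][8-28 FREE]
Op 6: d = malloc(6) -> d = 8; heap: [0-7 ALLOC][8-13 ALLOC][14-28 FREE]
Op 7: e = malloc(3) -> e = 14; heap: [0-7 ALLOC][8-13 ALLOC][14-16 ALLOC][17-28 FREE]
Op 8: e = realloc(e, 4) -> e = 14; heap: [0-7 ALLOC][8-13 ALLOC][14-17 ALLOC][18-28 FREE]
Op 9: free(d) -> (freed d); heap: [0-7 ALLOC][8-13 FREE][14-17 ALLOC][18-28 FREE]
Free blocks: [6 11] total_free=17 largest=11 -> 100*(17-11)/17 = 600/17 ≈ 35.294 -> rounds to 35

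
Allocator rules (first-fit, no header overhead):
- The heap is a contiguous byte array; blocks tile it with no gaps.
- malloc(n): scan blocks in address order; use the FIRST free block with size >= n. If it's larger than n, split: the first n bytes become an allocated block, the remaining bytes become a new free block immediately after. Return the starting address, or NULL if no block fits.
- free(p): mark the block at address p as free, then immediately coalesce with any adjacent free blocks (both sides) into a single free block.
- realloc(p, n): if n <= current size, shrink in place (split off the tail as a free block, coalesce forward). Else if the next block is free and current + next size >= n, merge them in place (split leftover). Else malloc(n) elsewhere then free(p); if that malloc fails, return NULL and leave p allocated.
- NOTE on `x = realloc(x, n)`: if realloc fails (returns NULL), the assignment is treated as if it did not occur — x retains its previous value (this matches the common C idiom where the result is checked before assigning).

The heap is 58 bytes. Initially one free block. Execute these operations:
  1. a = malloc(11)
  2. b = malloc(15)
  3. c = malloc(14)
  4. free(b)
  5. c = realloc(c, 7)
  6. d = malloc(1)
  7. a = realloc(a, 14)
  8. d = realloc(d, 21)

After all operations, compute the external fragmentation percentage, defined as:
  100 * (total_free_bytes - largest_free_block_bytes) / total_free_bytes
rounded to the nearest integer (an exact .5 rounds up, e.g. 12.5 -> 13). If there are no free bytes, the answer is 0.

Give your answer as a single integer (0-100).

Answer: 25

Derivation:
Op 1: a = malloc(11) -> a = 0; heap: [0-10 ALLOC][11-57 FREE]
Op 2: b = malloc(15) -> b = 11; heap: [0-10 ALLOC][11-25 ALLOC][26-57 FREE]
Op 3: c = malloc(14) -> c = 26; heap: [0-10 ALLOC][11-25 ALLOC][26-39 ALLOC][40-57 FREE]
Op 4: free(b) -> (freed b); heap: [0-10 ALLOC][11-25 FREE][26-39 ALLOC][40-57 FREE]
Op 5: c = realloc(c, 7) -> c = 26; heap: [0-10 ALLOC][11-25 FREE][26-32 ALLOC][33-57 FREE]
Op 6: d = malloc(1) -> d = 11; heap: [0-10 ALLOC][11-11 ALLOC][12-25 FREE][26-32 ALLOC][33-57 FREE]
Op 7: a = realloc(a, 14) -> a = 12; heap: [0-10 FREE][11-11 ALLOC][12-25 ALLOC][26-32 ALLOC][33-57 FREE]
Op 8: d = realloc(d, 21) -> d = 33; heap: [0-11 FREE][12-25 ALLOC][26-32 ALLOC][33-53 ALLOC][54-57 FREE]
Free blocks: [12 4] total_free=16 largest=12 -> 100*(16-12)/16 = 400/16 = 25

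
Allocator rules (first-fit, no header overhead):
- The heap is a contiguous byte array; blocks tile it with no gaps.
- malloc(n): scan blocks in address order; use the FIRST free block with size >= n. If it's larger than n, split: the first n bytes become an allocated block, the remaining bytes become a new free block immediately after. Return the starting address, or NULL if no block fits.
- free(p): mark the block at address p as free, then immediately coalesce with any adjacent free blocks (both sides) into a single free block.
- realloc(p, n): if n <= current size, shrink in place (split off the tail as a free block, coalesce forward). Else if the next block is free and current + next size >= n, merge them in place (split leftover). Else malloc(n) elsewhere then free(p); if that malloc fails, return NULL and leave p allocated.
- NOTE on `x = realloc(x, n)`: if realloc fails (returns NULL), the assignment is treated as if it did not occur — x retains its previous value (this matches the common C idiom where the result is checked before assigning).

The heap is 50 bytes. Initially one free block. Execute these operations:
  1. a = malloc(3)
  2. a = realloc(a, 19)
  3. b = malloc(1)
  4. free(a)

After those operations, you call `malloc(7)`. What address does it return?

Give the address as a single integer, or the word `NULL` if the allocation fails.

Answer: 0

Derivation:
Op 1: a = malloc(3) -> a = 0; heap: [0-2 ALLOC][3-49 FREE]
Op 2: a = realloc(a, 19) -> a = 0; heap: [0-18 ALLOC][19-49 FREE]
Op 3: b = malloc(1) -> b = 19; heap: [0-18 ALLOC][19-19 ALLOC][20-49 FREE]
Op 4: free(a) -> (freed a); heap: [0-18 FREE][19-19 ALLOC][20-49 FREE]
malloc(7): first-fit scan over [0-18 FREE][19-19 ALLOC][20-49 FREE] -> 0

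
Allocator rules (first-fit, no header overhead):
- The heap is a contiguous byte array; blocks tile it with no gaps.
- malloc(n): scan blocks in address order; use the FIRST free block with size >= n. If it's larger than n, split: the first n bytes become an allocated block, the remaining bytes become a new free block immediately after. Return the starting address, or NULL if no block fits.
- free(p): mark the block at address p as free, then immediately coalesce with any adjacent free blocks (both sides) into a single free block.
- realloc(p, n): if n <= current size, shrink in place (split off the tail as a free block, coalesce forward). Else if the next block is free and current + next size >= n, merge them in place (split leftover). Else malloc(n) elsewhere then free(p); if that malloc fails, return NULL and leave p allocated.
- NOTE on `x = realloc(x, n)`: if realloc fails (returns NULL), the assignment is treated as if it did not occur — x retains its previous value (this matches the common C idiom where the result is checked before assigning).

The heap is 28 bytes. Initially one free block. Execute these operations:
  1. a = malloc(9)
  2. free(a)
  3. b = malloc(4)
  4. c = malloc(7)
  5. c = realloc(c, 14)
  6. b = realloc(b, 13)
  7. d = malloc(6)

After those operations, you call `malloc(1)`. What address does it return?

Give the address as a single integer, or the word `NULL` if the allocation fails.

Answer: 24

Derivation:
Op 1: a = malloc(9) -> a = 0; heap: [0-8 ALLOC][9-27 FREE]
Op 2: free(a) -> (freed a); heap: [0-27 FREE]
Op 3: b = malloc(4) -> b = 0; heap: [0-3 ALLOC][4-27 FREE]
Op 4: c = malloc(7) -> c = 4; heap: [0-3 ALLOC][4-10 ALLOC][11-27 FREE]
Op 5: c = realloc(c, 14) -> c = 4; heap: [0-3 ALLOC][4-17 ALLOC][18-27 FREE]
Op 6: b = realloc(b, 13) -> NULL (b unchanged); heap: [0-3 ALLOC][4-17 ALLOC][18-27 FREE]
Op 7: d = malloc(6) -> d = 18; heap: [0-3 ALLOC][4-17 ALLOC][18-23 ALLOC][24-27 FREE]
malloc(1): first-fit scan over [0-3 ALLOC][4-17 ALLOC][18-23 ALLOC][24-27 FREE] -> 24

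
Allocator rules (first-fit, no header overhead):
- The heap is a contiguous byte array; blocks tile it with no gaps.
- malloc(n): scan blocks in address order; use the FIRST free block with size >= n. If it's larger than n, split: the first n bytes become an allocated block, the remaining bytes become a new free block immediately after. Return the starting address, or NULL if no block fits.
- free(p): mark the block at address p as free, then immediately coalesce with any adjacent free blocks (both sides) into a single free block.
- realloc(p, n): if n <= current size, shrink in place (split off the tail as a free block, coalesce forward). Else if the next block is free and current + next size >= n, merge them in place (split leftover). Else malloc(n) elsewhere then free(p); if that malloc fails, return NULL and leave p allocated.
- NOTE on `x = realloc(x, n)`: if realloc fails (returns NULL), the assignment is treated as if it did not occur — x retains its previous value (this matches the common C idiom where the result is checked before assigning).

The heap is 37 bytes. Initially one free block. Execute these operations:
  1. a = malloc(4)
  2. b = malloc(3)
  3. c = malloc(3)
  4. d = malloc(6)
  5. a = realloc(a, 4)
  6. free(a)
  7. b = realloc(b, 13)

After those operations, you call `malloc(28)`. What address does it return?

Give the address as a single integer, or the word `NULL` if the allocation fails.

Op 1: a = malloc(4) -> a = 0; heap: [0-3 ALLOC][4-36 FREE]
Op 2: b = malloc(3) -> b = 4; heap: [0-3 ALLOC][4-6 ALLOC][7-36 FREE]
Op 3: c = malloc(3) -> c = 7; heap: [0-3 ALLOC][4-6 ALLOC][7-9 ALLOC][10-36 FREE]
Op 4: d = malloc(6) -> d = 10; heap: [0-3 ALLOC][4-6 ALLOC][7-9 ALLOC][10-15 ALLOC][16-36 FREE]
Op 5: a = realloc(a, 4) -> a = 0; heap: [0-3 ALLOC][4-6 ALLOC][7-9 ALLOC][10-15 ALLOC][16-36 FREE]
Op 6: free(a) -> (freed a); heap: [0-3 FREE][4-6 ALLOC][7-9 ALLOC][10-15 ALLOC][16-36 FREE]
Op 7: b = realloc(b, 13) -> b = 16; heap: [0-6 FREE][7-9 ALLOC][10-15 ALLOC][16-28 ALLOC][29-36 FREE]
malloc(28): first-fit scan over [0-6 FREE][7-9 ALLOC][10-15 ALLOC][16-28 ALLOC][29-36 FREE] -> NULL

Answer: NULL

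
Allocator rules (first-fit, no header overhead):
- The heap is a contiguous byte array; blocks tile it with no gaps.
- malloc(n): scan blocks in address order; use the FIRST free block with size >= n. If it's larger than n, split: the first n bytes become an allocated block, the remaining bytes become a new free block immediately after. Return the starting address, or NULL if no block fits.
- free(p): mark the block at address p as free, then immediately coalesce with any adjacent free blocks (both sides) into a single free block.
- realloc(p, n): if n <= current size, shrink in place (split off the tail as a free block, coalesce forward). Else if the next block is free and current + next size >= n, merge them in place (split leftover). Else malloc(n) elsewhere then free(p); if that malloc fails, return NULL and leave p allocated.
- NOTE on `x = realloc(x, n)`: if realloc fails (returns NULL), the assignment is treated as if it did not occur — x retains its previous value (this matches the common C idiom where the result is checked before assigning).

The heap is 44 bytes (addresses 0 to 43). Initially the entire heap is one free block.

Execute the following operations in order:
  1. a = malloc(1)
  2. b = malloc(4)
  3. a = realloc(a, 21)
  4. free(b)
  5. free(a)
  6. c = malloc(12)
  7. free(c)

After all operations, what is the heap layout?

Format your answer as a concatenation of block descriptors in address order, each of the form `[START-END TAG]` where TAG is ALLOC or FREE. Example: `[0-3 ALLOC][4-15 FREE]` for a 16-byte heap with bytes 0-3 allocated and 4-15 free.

Op 1: a = malloc(1) -> a = 0; heap: [0-0 ALLOC][1-43 FREE]
Op 2: b = malloc(4) -> b = 1; heap: [0-0 ALLOC][1-4 ALLOC][5-43 FREE]
Op 3: a = realloc(a, 21) -> a = 5; heap: [0-0 FREE][1-4 ALLOC][5-25 ALLOC][26-43 FREE]
Op 4: free(b) -> (freed b); heap: [0-4 FREE][5-25 ALLOC][26-43 FREE]
Op 5: free(a) -> (freed a); heap: [0-43 FREE]
Op 6: c = malloc(12) -> c = 0; heap: [0-11 ALLOC][12-43 FREE]
Op 7: free(c) -> (freed c); heap: [0-43 FREE]

Answer: [0-43 FREE]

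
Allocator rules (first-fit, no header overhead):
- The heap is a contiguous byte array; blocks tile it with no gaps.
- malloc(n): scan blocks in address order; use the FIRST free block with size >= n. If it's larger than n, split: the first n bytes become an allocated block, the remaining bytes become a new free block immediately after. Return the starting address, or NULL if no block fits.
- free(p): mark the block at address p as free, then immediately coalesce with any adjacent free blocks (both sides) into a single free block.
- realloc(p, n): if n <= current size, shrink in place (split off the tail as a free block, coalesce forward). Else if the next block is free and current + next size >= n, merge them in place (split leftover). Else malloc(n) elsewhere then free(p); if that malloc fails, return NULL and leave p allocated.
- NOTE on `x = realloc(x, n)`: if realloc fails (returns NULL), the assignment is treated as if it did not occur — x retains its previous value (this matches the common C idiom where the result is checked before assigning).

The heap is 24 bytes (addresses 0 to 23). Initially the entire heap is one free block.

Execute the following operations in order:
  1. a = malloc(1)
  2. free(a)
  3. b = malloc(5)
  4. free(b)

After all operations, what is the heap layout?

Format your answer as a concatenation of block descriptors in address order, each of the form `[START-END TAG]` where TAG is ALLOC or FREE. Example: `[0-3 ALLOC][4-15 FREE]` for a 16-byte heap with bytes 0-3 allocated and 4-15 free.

Answer: [0-23 FREE]

Derivation:
Op 1: a = malloc(1) -> a = 0; heap: [0-0 ALLOC][1-23 FREE]
Op 2: free(a) -> (freed a); heap: [0-23 FREE]
Op 3: b = malloc(5) -> b = 0; heap: [0-4 ALLOC][5-23 FREE]
Op 4: free(b) -> (freed b); heap: [0-23 FREE]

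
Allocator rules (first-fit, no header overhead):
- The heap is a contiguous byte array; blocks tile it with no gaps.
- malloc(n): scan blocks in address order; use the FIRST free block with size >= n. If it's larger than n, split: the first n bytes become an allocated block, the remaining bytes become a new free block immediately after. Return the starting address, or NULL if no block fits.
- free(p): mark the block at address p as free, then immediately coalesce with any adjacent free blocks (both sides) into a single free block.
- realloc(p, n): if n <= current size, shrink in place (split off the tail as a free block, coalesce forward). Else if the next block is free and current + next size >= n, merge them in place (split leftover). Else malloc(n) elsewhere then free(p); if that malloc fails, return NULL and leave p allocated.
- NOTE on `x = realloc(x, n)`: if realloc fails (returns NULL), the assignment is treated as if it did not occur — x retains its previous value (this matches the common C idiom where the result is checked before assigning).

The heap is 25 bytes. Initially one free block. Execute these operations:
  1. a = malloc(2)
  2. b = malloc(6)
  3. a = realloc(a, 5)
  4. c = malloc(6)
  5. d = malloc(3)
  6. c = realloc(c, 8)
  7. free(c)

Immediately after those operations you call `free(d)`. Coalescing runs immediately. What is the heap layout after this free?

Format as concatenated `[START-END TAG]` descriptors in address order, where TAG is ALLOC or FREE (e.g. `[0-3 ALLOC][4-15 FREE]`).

Op 1: a = malloc(2) -> a = 0; heap: [0-1 ALLOC][2-24 FREE]
Op 2: b = malloc(6) -> b = 2; heap: [0-1 ALLOC][2-7 ALLOC][8-24 FREE]
Op 3: a = realloc(a, 5) -> a = 8; heap: [0-1 FREE][2-7 ALLOC][8-12 ALLOC][13-24 FREE]
Op 4: c = malloc(6) -> c = 13; heap: [0-1 FREE][2-7 ALLOC][8-12 ALLOC][13-18 ALLOC][19-24 FREE]
Op 5: d = malloc(3) -> d = 19; heap: [0-1 FREE][2-7 ALLOC][8-12 ALLOC][13-18 ALLOC][19-21 ALLOC][22-24 FREE]
Op 6: c = realloc(c, 8) -> NULL (c unchanged); heap: [0-1 FREE][2-7 ALLOC][8-12 ALLOC][13-18 ALLOC][19-21 ALLOC][22-24 FREE]
Op 7: free(c) -> (freed c); heap: [0-1 FREE][2-7 ALLOC][8-12 ALLOC][13-18 FREE][19-21 ALLOC][22-24 FREE]
free(d): d = 19 -> block [19-21 ALLOC]; mark free, coalesce with adjacent free neighbors -> [0-1 FREE][2-7 ALLOC][8-12 ALLOC][13-24 FREE]

Answer: [0-1 FREE][2-7 ALLOC][8-12 ALLOC][13-24 FREE]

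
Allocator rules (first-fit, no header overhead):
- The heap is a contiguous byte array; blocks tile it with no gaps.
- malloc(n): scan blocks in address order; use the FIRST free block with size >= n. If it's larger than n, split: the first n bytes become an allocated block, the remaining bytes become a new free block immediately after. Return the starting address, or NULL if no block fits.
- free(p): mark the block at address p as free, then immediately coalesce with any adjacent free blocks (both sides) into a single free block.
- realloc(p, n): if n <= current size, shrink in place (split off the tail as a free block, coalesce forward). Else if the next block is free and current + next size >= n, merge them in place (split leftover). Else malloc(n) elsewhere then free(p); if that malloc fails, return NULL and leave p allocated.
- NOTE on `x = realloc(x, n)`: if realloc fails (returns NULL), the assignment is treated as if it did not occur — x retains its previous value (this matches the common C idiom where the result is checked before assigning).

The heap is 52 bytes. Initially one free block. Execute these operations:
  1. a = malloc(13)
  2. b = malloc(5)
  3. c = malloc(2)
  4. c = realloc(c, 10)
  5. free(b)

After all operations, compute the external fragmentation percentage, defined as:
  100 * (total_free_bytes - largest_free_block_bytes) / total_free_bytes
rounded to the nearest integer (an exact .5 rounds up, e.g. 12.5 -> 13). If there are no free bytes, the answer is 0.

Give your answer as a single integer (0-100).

Answer: 17

Derivation:
Op 1: a = malloc(13) -> a = 0; heap: [0-12 ALLOC][13-51 FREE]
Op 2: b = malloc(5) -> b = 13; heap: [0-12 ALLOC][13-17 ALLOC][18-51 FREE]
Op 3: c = malloc(2) -> c = 18; heap: [0-12 ALLOC][13-17 ALLOC][18-19 ALLOC][20-51 FREE]
Op 4: c = realloc(c, 10) -> c = 18; heap: [0-12 ALLOC][13-17 ALLOC][18-27 ALLOC][28-51 FREE]
Op 5: free(b) -> (freed b); heap: [0-12 ALLOC][13-17 FREE][18-27 ALLOC][28-51 FREE]
Free blocks: [5 24] total_free=29 largest=24 -> 100*(29-24)/29 = 500/29 ≈ 17.241 -> rounds to 17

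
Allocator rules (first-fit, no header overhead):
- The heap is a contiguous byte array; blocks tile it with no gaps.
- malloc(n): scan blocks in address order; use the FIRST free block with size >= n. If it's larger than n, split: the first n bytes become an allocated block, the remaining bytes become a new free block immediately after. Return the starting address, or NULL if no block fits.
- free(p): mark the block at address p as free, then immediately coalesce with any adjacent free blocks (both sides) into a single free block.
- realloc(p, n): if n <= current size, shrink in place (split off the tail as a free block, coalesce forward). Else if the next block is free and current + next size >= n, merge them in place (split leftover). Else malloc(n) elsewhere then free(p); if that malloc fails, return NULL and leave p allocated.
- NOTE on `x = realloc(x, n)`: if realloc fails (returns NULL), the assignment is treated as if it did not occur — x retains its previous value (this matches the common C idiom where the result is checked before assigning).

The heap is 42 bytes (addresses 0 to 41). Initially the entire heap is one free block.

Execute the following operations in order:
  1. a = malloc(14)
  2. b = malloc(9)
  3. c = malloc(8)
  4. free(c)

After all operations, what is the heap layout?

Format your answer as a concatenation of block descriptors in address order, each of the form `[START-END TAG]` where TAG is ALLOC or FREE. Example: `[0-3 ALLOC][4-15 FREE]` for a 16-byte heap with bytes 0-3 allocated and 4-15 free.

Answer: [0-13 ALLOC][14-22 ALLOC][23-41 FREE]

Derivation:
Op 1: a = malloc(14) -> a = 0; heap: [0-13 ALLOC][14-41 FREE]
Op 2: b = malloc(9) -> b = 14; heap: [0-13 ALLOC][14-22 ALLOC][23-41 FREE]
Op 3: c = malloc(8) -> c = 23; heap: [0-13 ALLOC][14-22 ALLOC][23-30 ALLOC][31-41 FREE]
Op 4: free(c) -> (freed c); heap: [0-13 ALLOC][14-22 ALLOC][23-41 FREE]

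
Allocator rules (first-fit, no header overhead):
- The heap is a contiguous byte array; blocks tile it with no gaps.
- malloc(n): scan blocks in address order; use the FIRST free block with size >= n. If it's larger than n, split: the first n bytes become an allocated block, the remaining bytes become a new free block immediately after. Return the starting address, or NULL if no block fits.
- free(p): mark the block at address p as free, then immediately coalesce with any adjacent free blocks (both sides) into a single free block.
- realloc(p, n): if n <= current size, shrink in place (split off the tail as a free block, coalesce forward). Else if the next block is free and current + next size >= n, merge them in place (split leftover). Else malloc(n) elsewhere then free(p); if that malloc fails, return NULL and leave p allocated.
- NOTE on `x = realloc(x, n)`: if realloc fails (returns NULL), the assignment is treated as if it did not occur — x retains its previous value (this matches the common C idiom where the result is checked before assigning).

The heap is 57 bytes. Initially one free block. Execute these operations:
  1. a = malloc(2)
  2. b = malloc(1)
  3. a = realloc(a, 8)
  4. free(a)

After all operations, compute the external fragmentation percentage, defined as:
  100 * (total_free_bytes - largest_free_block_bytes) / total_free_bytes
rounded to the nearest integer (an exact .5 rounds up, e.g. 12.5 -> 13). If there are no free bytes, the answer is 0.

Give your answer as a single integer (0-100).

Answer: 4

Derivation:
Op 1: a = malloc(2) -> a = 0; heap: [0-1 ALLOC][2-56 FREE]
Op 2: b = malloc(1) -> b = 2; heap: [0-1 ALLOC][2-2 ALLOC][3-56 FREE]
Op 3: a = realloc(a, 8) -> a = 3; heap: [0-1 FREE][2-2 ALLOC][3-10 ALLOC][11-56 FREE]
Op 4: free(a) -> (freed a); heap: [0-1 FREE][2-2 ALLOC][3-56 FREE]
Free blocks: [2 54] total_free=56 largest=54 -> 100*(56-54)/56 = 200/56 ≈ 3.571 -> rounds to 4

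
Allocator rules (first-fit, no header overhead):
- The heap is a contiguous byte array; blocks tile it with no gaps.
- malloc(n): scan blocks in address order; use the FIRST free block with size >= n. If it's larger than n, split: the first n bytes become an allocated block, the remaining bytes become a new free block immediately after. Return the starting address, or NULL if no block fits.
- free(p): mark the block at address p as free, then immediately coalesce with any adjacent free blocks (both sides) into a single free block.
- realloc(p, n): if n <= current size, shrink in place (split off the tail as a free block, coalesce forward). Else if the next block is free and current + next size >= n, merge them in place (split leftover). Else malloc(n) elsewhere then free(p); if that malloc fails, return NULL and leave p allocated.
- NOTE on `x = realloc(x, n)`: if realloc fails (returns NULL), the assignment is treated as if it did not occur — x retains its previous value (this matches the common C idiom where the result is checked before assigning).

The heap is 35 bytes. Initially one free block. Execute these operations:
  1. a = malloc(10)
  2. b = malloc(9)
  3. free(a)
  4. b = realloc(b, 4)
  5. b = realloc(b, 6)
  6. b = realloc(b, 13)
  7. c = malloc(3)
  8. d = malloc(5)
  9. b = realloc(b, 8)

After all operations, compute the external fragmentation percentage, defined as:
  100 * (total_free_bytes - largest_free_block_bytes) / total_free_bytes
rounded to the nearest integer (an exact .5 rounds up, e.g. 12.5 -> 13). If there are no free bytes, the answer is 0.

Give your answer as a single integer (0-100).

Answer: 11

Derivation:
Op 1: a = malloc(10) -> a = 0; heap: [0-9 ALLOC][10-34 FREE]
Op 2: b = malloc(9) -> b = 10; heap: [0-9 ALLOC][10-18 ALLOC][19-34 FREE]
Op 3: free(a) -> (freed a); heap: [0-9 FREE][10-18 ALLOC][19-34 FREE]
Op 4: b = realloc(b, 4) -> b = 10; heap: [0-9 FREE][10-13 ALLOC][14-34 FREE]
Op 5: b = realloc(b, 6) -> b = 10; heap: [0-9 FREE][10-15 ALLOC][16-34 FREE]
Op 6: b = realloc(b, 13) -> b = 10; heap: [0-9 FREE][10-22 ALLOC][23-34 FREE]
Op 7: c = malloc(3) -> c = 0; heap: [0-2 ALLOC][3-9 FREE][10-22 ALLOC][23-34 FREE]
Op 8: d = malloc(5) -> d = 3; heap: [0-2 ALLOC][3-7 ALLOC][8-9 FREE][10-22 ALLOC][23-34 FREE]
Op 9: b = realloc(b, 8) -> b = 10; heap: [0-2 ALLOC][3-7 ALLOC][8-9 FREE][10-17 ALLOC][18-34 FREE]
Free blocks: [2 17] total_free=19 largest=17 -> 100*(19-17)/19 = 200/19 ≈ 10.526 -> rounds to 11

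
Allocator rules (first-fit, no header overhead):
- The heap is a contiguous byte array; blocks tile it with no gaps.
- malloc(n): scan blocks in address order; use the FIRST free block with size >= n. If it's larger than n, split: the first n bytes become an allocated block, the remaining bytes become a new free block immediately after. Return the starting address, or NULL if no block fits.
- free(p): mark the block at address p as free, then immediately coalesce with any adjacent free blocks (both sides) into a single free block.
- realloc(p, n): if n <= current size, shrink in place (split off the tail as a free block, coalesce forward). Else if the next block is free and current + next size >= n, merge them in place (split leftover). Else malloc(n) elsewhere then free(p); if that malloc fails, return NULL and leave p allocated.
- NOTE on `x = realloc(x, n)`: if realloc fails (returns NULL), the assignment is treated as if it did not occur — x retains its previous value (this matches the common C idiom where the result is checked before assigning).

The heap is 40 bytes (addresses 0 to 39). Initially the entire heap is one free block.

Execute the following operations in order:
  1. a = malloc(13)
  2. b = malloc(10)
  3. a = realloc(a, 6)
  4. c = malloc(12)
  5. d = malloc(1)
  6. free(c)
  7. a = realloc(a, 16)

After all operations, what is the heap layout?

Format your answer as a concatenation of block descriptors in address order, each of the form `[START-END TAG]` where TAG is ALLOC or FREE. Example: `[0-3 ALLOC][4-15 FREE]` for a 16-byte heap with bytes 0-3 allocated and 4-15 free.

Answer: [0-5 FREE][6-6 ALLOC][7-12 FREE][13-22 ALLOC][23-38 ALLOC][39-39 FREE]

Derivation:
Op 1: a = malloc(13) -> a = 0; heap: [0-12 ALLOC][13-39 FREE]
Op 2: b = malloc(10) -> b = 13; heap: [0-12 ALLOC][13-22 ALLOC][23-39 FREE]
Op 3: a = realloc(a, 6) -> a = 0; heap: [0-5 ALLOC][6-12 FREE][13-22 ALLOC][23-39 FREE]
Op 4: c = malloc(12) -> c = 23; heap: [0-5 ALLOC][6-12 FREE][13-22 ALLOC][23-34 ALLOC][35-39 FREE]
Op 5: d = malloc(1) -> d = 6; heap: [0-5 ALLOC][6-6 ALLOC][7-12 FREE][13-22 ALLOC][23-34 ALLOC][35-39 FREE]
Op 6: free(c) -> (freed c); heap: [0-5 ALLOC][6-6 ALLOC][7-12 FREE][13-22 ALLOC][23-39 FREE]
Op 7: a = realloc(a, 16) -> a = 23; heap: [0-5 FREE][6-6 ALLOC][7-12 FREE][13-22 ALLOC][23-38 ALLOC][39-39 FREE]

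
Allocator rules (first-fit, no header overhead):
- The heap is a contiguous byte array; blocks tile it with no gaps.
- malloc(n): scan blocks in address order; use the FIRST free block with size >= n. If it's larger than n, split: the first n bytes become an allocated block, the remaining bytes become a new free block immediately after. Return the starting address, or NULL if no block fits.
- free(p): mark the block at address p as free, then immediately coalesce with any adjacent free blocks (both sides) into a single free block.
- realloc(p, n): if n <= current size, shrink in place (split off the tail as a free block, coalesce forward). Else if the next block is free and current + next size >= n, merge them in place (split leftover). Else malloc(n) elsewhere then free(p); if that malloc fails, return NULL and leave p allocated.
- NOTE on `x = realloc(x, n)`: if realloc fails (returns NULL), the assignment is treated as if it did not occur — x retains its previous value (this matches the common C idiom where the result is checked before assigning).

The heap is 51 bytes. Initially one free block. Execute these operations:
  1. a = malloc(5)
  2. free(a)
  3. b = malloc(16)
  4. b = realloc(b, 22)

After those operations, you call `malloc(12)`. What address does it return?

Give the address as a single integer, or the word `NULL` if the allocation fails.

Op 1: a = malloc(5) -> a = 0; heap: [0-4 ALLOC][5-50 FREE]
Op 2: free(a) -> (freed a); heap: [0-50 FREE]
Op 3: b = malloc(16) -> b = 0; heap: [0-15 ALLOC][16-50 FREE]
Op 4: b = realloc(b, 22) -> b = 0; heap: [0-21 ALLOC][22-50 FREE]
malloc(12): first-fit scan over [0-21 ALLOC][22-50 FREE] -> 22

Answer: 22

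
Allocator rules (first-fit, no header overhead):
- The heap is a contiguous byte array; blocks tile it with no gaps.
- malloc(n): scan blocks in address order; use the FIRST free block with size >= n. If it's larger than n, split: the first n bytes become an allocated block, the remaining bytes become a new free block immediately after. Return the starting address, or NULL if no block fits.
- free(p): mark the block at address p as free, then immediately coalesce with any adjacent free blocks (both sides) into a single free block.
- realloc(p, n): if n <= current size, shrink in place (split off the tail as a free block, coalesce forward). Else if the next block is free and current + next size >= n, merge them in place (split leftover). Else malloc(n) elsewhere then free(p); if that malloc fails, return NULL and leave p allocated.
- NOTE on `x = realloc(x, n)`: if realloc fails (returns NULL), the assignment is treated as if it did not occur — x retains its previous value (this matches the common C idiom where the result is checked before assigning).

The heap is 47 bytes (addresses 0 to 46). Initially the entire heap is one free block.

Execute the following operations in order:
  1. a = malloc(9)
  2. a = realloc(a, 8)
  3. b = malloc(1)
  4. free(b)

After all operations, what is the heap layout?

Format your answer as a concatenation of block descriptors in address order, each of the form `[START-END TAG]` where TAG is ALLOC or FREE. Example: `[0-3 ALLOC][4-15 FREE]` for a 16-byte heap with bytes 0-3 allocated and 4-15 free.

Answer: [0-7 ALLOC][8-46 FREE]

Derivation:
Op 1: a = malloc(9) -> a = 0; heap: [0-8 ALLOC][9-46 FREE]
Op 2: a = realloc(a, 8) -> a = 0; heap: [0-7 ALLOC][8-46 FREE]
Op 3: b = malloc(1) -> b = 8; heap: [0-7 ALLOC][8-8 ALLOC][9-46 FREE]
Op 4: free(b) -> (freed b); heap: [0-7 ALLOC][8-46 FREE]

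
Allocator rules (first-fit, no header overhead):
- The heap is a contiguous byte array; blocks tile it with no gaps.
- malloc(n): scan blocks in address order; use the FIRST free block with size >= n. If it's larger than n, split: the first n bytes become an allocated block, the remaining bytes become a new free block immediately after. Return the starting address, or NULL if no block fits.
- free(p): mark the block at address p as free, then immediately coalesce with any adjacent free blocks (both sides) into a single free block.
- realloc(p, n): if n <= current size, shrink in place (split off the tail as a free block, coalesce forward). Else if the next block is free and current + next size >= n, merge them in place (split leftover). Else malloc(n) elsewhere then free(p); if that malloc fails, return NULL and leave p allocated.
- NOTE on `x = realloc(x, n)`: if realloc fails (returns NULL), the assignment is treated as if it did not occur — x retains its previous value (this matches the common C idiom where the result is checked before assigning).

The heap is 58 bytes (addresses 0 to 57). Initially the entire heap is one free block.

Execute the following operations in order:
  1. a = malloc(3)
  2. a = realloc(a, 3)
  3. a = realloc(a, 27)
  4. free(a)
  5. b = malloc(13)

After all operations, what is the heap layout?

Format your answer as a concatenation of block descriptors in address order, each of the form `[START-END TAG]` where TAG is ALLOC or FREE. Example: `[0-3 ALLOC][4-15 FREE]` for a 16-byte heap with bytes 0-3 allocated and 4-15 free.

Op 1: a = malloc(3) -> a = 0; heap: [0-2 ALLOC][3-57 FREE]
Op 2: a = realloc(a, 3) -> a = 0; heap: [0-2 ALLOC][3-57 FREE]
Op 3: a = realloc(a, 27) -> a = 0; heap: [0-26 ALLOC][27-57 FREE]
Op 4: free(a) -> (freed a); heap: [0-57 FREE]
Op 5: b = malloc(13) -> b = 0; heap: [0-12 ALLOC][13-57 FREE]

Answer: [0-12 ALLOC][13-57 FREE]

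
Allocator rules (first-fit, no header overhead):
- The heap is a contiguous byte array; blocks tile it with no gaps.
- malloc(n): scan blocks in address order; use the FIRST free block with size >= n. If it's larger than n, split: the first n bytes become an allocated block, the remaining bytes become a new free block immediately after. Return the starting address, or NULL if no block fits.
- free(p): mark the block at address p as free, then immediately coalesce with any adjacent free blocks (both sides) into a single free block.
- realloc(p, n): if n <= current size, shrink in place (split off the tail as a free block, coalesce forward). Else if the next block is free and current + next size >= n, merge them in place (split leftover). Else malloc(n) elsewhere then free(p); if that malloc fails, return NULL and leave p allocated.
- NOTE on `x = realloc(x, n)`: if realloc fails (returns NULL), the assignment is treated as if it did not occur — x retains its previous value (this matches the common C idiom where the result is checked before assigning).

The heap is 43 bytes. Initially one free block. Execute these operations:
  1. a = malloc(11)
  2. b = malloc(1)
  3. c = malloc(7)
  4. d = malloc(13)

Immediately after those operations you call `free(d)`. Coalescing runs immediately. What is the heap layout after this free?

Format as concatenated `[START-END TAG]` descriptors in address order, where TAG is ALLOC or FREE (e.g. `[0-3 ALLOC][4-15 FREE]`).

Answer: [0-10 ALLOC][11-11 ALLOC][12-18 ALLOC][19-42 FREE]

Derivation:
Op 1: a = malloc(11) -> a = 0; heap: [0-10 ALLOC][11-42 FREE]
Op 2: b = malloc(1) -> b = 11; heap: [0-10 ALLOC][11-11 ALLOC][12-42 FREE]
Op 3: c = malloc(7) -> c = 12; heap: [0-10 ALLOC][11-11 ALLOC][12-18 ALLOC][19-42 FREE]
Op 4: d = malloc(13) -> d = 19; heap: [0-10 ALLOC][11-11 ALLOC][12-18 ALLOC][19-31 ALLOC][32-42 FREE]
free(d): d = 19 -> block [19-31 ALLOC]; mark free, coalesce with adjacent free neighbors -> [0-10 ALLOC][11-11 ALLOC][12-18 ALLOC][19-42 FREE]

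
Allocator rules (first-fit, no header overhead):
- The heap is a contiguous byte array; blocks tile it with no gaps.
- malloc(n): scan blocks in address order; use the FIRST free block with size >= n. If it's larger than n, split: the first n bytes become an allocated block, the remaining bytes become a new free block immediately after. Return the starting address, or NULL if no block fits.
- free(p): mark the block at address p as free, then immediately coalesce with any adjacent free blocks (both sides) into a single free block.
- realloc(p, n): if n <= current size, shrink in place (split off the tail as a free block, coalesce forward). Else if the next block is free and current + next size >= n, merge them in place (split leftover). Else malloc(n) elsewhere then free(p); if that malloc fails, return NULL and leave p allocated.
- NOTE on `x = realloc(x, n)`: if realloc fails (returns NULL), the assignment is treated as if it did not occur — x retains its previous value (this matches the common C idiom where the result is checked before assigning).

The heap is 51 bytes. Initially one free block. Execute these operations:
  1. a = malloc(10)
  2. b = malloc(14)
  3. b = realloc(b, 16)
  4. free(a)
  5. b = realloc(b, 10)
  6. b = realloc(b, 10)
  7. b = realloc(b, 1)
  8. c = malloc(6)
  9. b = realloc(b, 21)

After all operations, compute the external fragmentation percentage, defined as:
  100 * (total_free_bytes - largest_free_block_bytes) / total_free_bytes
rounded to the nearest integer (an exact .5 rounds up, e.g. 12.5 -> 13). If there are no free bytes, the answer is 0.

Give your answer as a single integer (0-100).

Op 1: a = malloc(10) -> a = 0; heap: [0-9 ALLOC][10-50 FREE]
Op 2: b = malloc(14) -> b = 10; heap: [0-9 ALLOC][10-23 ALLOC][24-50 FREE]
Op 3: b = realloc(b, 16) -> b = 10; heap: [0-9 ALLOC][10-25 ALLOC][26-50 FREE]
Op 4: free(a) -> (freed a); heap: [0-9 FREE][10-25 ALLOC][26-50 FREE]
Op 5: b = realloc(b, 10) -> b = 10; heap: [0-9 FREE][10-19 ALLOC][20-50 FREE]
Op 6: b = realloc(b, 10) -> b = 10; heap: [0-9 FREE][10-19 ALLOC][20-50 FREE]
Op 7: b = realloc(b, 1) -> b = 10; heap: [0-9 FREE][10-10 ALLOC][11-50 FREE]
Op 8: c = malloc(6) -> c = 0; heap: [0-5 ALLOC][6-9 FREE][10-10 ALLOC][11-50 FREE]
Op 9: b = realloc(b, 21) -> b = 10; heap: [0-5 ALLOC][6-9 FREE][10-30 ALLOC][31-50 FREE]
Free blocks: [4 20] total_free=24 largest=20 -> 100*(24-20)/24 = 400/24 ≈ 16.667 -> rounds to 17

Answer: 17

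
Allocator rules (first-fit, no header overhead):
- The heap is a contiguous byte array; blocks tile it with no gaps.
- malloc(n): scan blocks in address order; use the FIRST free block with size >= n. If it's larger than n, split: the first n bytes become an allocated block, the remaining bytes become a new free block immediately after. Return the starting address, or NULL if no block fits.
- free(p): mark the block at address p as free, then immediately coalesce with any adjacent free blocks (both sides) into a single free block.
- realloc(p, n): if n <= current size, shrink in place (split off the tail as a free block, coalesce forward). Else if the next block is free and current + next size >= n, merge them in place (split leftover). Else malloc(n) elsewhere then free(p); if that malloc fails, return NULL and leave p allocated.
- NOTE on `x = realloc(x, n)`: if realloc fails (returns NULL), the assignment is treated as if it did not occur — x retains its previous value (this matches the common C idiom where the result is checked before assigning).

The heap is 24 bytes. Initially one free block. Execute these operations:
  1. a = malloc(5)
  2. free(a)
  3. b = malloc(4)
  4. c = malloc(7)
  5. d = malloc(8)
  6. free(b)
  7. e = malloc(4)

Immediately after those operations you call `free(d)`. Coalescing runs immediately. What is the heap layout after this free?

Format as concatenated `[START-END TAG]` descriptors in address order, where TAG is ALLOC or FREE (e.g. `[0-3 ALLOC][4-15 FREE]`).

Answer: [0-3 ALLOC][4-10 ALLOC][11-23 FREE]

Derivation:
Op 1: a = malloc(5) -> a = 0; heap: [0-4 ALLOC][5-23 FREE]
Op 2: free(a) -> (freed a); heap: [0-23 FREE]
Op 3: b = malloc(4) -> b = 0; heap: [0-3 ALLOC][4-23 FREE]
Op 4: c = malloc(7) -> c = 4; heap: [0-3 ALLOC][4-10 ALLOC][11-23 FREE]
Op 5: d = malloc(8) -> d = 11; heap: [0-3 ALLOC][4-10 ALLOC][11-18 ALLOC][19-23 FREE]
Op 6: free(b) -> (freed b); heap: [0-3 FREE][4-10 ALLOC][11-18 ALLOC][19-23 FREE]
Op 7: e = malloc(4) -> e = 0; heap: [0-3 ALLOC][4-10 ALLOC][11-18 ALLOC][19-23 FREE]
free(d): d = 11 -> block [11-18 ALLOC]; mark free, coalesce with adjacent free neighbors -> [0-3 ALLOC][4-10 ALLOC][11-23 FREE]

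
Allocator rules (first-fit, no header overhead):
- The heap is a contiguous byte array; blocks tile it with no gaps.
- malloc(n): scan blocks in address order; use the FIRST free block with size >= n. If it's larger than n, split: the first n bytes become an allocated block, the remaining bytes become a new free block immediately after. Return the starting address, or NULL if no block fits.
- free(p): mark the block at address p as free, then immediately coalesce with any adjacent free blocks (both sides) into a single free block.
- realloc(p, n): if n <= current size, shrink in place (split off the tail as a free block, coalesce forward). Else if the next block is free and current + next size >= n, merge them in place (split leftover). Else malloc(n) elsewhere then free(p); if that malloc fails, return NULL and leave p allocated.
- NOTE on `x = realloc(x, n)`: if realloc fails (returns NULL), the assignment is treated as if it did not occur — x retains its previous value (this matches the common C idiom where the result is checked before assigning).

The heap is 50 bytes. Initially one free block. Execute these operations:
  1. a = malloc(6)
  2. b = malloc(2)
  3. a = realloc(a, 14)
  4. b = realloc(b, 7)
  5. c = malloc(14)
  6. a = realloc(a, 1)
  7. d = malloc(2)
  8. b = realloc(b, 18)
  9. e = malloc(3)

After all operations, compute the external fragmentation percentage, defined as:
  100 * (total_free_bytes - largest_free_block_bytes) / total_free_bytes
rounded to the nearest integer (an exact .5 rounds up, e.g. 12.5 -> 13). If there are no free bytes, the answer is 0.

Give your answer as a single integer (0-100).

Answer: 43

Derivation:
Op 1: a = malloc(6) -> a = 0; heap: [0-5 ALLOC][6-49 FREE]
Op 2: b = malloc(2) -> b = 6; heap: [0-5 ALLOC][6-7 ALLOC][8-49 FREE]
Op 3: a = realloc(a, 14) -> a = 8; heap: [0-5 FREE][6-7 ALLOC][8-21 ALLOC][22-49 FREE]
Op 4: b = realloc(b, 7) -> b = 22; heap: [0-7 FREE][8-21 ALLOC][22-28 ALLOC][29-49 FREE]
Op 5: c = malloc(14) -> c = 29; heap: [0-7 FREE][8-21 ALLOC][22-28 ALLOC][29-42 ALLOC][43-49 FREE]
Op 6: a = realloc(a, 1) -> a = 8; heap: [0-7 FREE][8-8 ALLOC][9-21 FREE][22-28 ALLOC][29-42 ALLOC][43-49 FREE]
Op 7: d = malloc(2) -> d = 0; heap: [0-1 ALLOC][2-7 FREE][8-8 ALLOC][9-21 FREE][22-28 ALLOC][29-42 ALLOC][43-49 FREE]
Op 8: b = realloc(b, 18) -> NULL (b unchanged); heap: [0-1 ALLOC][2-7 FREE][8-8 ALLOC][9-21 FREE][22-28 ALLOC][29-42 ALLOC][43-49 FREE]
Op 9: e = malloc(3) -> e = 2; heap: [0-1 ALLOC][2-4 ALLOC][5-7 FREE][8-8 ALLOC][9-21 FREE][22-28 ALLOC][29-42 ALLOC][43-49 FREE]
Free blocks: [3 13 7] total_free=23 largest=13 -> 100*(23-13)/23 = 1000/23 ≈ 43.478 -> rounds to 43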